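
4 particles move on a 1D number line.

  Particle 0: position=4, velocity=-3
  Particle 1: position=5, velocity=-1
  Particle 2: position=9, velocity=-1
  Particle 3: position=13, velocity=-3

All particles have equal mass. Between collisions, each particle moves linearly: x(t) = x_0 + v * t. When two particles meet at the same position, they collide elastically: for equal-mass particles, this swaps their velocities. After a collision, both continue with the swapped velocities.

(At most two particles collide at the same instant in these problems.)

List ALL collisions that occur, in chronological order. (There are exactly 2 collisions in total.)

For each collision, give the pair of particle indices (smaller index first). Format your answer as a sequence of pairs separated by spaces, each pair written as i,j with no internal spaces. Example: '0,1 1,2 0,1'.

Answer: 2,3 1,2

Derivation:
Collision at t=2: particles 2 and 3 swap velocities; positions: p0=-2 p1=3 p2=7 p3=7; velocities now: v0=-3 v1=-1 v2=-3 v3=-1
Collision at t=4: particles 1 and 2 swap velocities; positions: p0=-8 p1=1 p2=1 p3=5; velocities now: v0=-3 v1=-3 v2=-1 v3=-1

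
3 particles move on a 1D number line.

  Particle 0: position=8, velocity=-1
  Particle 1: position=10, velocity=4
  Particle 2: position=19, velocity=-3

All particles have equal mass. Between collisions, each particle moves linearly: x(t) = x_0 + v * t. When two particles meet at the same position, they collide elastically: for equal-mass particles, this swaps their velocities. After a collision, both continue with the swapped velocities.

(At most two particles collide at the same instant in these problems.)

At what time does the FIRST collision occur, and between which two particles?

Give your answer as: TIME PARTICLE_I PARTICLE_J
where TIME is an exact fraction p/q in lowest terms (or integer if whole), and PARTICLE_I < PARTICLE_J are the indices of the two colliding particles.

Pair (0,1): pos 8,10 vel -1,4 -> not approaching (rel speed -5 <= 0)
Pair (1,2): pos 10,19 vel 4,-3 -> gap=9, closing at 7/unit, collide at t=9/7
Earliest collision: t=9/7 between 1 and 2

Answer: 9/7 1 2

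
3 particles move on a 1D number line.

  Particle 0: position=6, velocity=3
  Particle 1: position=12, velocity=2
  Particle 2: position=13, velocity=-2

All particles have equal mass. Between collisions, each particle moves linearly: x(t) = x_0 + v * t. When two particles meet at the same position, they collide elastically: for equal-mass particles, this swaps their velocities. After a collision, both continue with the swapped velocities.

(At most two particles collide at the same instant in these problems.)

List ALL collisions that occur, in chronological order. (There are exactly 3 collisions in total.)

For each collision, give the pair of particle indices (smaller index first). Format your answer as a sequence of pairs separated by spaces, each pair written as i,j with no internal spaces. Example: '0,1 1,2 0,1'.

Answer: 1,2 0,1 1,2

Derivation:
Collision at t=1/4: particles 1 and 2 swap velocities; positions: p0=27/4 p1=25/2 p2=25/2; velocities now: v0=3 v1=-2 v2=2
Collision at t=7/5: particles 0 and 1 swap velocities; positions: p0=51/5 p1=51/5 p2=74/5; velocities now: v0=-2 v1=3 v2=2
Collision at t=6: particles 1 and 2 swap velocities; positions: p0=1 p1=24 p2=24; velocities now: v0=-2 v1=2 v2=3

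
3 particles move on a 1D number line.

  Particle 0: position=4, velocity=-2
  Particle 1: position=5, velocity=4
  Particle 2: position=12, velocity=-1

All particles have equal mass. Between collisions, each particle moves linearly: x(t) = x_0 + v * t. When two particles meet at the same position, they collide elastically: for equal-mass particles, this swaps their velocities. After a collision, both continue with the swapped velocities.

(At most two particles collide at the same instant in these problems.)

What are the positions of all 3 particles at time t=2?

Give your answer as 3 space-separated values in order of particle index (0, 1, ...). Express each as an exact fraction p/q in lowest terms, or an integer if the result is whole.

Answer: 0 10 13

Derivation:
Collision at t=7/5: particles 1 and 2 swap velocities; positions: p0=6/5 p1=53/5 p2=53/5; velocities now: v0=-2 v1=-1 v2=4
Advance to t=2 (no further collisions before then); velocities: v0=-2 v1=-1 v2=4; positions = 0 10 13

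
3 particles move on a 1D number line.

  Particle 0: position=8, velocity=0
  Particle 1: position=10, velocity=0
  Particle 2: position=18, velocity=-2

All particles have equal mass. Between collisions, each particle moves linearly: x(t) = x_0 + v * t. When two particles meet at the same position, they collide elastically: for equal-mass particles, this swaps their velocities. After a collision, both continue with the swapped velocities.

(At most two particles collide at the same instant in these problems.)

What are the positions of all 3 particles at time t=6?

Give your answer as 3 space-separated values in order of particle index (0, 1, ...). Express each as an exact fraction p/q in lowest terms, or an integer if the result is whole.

Answer: 6 8 10

Derivation:
Collision at t=4: particles 1 and 2 swap velocities; positions: p0=8 p1=10 p2=10; velocities now: v0=0 v1=-2 v2=0
Collision at t=5: particles 0 and 1 swap velocities; positions: p0=8 p1=8 p2=10; velocities now: v0=-2 v1=0 v2=0
Advance to t=6 (no further collisions before then); velocities: v0=-2 v1=0 v2=0; positions = 6 8 10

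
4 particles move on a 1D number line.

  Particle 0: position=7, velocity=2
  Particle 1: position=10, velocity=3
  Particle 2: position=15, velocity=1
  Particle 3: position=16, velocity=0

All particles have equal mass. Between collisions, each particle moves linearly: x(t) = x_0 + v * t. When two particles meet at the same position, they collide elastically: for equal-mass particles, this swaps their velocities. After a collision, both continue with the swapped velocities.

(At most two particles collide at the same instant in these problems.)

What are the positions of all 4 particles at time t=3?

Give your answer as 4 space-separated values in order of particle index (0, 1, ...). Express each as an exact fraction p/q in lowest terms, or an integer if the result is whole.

Collision at t=1: particles 2 and 3 swap velocities; positions: p0=9 p1=13 p2=16 p3=16; velocities now: v0=2 v1=3 v2=0 v3=1
Collision at t=2: particles 1 and 2 swap velocities; positions: p0=11 p1=16 p2=16 p3=17; velocities now: v0=2 v1=0 v2=3 v3=1
Collision at t=5/2: particles 2 and 3 swap velocities; positions: p0=12 p1=16 p2=35/2 p3=35/2; velocities now: v0=2 v1=0 v2=1 v3=3
Advance to t=3 (no further collisions before then); velocities: v0=2 v1=0 v2=1 v3=3; positions = 13 16 18 19

Answer: 13 16 18 19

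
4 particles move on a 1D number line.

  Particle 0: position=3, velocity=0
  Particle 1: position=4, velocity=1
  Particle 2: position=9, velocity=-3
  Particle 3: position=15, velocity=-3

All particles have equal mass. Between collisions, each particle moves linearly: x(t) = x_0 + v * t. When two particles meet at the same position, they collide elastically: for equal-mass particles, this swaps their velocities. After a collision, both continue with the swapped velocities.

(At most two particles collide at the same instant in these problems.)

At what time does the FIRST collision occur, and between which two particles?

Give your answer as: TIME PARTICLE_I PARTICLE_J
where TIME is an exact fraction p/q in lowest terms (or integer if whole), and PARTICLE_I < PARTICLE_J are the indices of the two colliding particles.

Pair (0,1): pos 3,4 vel 0,1 -> not approaching (rel speed -1 <= 0)
Pair (1,2): pos 4,9 vel 1,-3 -> gap=5, closing at 4/unit, collide at t=5/4
Pair (2,3): pos 9,15 vel -3,-3 -> not approaching (rel speed 0 <= 0)
Earliest collision: t=5/4 between 1 and 2

Answer: 5/4 1 2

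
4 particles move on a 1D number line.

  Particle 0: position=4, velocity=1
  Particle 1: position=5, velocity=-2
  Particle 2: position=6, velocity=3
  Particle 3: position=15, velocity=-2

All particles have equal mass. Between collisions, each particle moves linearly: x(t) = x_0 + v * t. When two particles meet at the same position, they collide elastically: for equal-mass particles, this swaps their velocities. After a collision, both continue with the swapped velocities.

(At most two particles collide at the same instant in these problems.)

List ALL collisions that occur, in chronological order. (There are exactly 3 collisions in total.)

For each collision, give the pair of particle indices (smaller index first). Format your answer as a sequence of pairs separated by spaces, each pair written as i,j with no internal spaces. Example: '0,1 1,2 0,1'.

Answer: 0,1 2,3 1,2

Derivation:
Collision at t=1/3: particles 0 and 1 swap velocities; positions: p0=13/3 p1=13/3 p2=7 p3=43/3; velocities now: v0=-2 v1=1 v2=3 v3=-2
Collision at t=9/5: particles 2 and 3 swap velocities; positions: p0=7/5 p1=29/5 p2=57/5 p3=57/5; velocities now: v0=-2 v1=1 v2=-2 v3=3
Collision at t=11/3: particles 1 and 2 swap velocities; positions: p0=-7/3 p1=23/3 p2=23/3 p3=17; velocities now: v0=-2 v1=-2 v2=1 v3=3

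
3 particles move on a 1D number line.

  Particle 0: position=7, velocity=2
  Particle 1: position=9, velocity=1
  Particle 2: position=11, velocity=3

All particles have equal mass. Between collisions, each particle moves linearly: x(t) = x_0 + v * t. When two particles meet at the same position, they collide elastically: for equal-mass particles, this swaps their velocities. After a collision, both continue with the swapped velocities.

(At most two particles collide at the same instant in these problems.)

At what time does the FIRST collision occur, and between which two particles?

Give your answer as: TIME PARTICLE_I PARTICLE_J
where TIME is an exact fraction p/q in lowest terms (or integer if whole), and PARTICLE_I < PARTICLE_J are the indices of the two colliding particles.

Answer: 2 0 1

Derivation:
Pair (0,1): pos 7,9 vel 2,1 -> gap=2, closing at 1/unit, collide at t=2
Pair (1,2): pos 9,11 vel 1,3 -> not approaching (rel speed -2 <= 0)
Earliest collision: t=2 between 0 and 1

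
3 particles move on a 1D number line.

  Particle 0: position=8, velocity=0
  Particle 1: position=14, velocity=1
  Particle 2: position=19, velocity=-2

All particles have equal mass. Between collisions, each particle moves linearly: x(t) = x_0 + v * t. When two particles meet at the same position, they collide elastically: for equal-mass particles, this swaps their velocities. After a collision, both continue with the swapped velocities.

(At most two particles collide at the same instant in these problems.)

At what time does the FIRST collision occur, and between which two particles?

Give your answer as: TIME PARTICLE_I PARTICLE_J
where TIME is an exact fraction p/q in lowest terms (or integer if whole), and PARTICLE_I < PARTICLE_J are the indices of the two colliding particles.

Answer: 5/3 1 2

Derivation:
Pair (0,1): pos 8,14 vel 0,1 -> not approaching (rel speed -1 <= 0)
Pair (1,2): pos 14,19 vel 1,-2 -> gap=5, closing at 3/unit, collide at t=5/3
Earliest collision: t=5/3 between 1 and 2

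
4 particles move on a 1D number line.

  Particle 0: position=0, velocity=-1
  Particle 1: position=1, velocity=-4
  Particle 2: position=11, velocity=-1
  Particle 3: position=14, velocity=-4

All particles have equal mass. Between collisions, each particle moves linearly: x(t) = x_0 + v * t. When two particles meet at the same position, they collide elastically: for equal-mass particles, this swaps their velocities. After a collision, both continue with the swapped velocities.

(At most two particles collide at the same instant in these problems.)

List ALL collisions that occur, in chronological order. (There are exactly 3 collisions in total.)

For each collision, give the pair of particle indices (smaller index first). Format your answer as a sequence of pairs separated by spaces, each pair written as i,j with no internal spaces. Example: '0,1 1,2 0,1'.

Answer: 0,1 2,3 1,2

Derivation:
Collision at t=1/3: particles 0 and 1 swap velocities; positions: p0=-1/3 p1=-1/3 p2=32/3 p3=38/3; velocities now: v0=-4 v1=-1 v2=-1 v3=-4
Collision at t=1: particles 2 and 3 swap velocities; positions: p0=-3 p1=-1 p2=10 p3=10; velocities now: v0=-4 v1=-1 v2=-4 v3=-1
Collision at t=14/3: particles 1 and 2 swap velocities; positions: p0=-53/3 p1=-14/3 p2=-14/3 p3=19/3; velocities now: v0=-4 v1=-4 v2=-1 v3=-1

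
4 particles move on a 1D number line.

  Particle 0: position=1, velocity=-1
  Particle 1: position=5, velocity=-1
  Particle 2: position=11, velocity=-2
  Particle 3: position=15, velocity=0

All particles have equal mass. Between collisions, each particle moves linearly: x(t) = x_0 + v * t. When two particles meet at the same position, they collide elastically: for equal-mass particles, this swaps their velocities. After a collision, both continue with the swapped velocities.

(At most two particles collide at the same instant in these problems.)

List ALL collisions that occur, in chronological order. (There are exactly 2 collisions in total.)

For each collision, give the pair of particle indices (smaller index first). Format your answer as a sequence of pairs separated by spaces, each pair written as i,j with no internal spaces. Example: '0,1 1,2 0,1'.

Answer: 1,2 0,1

Derivation:
Collision at t=6: particles 1 and 2 swap velocities; positions: p0=-5 p1=-1 p2=-1 p3=15; velocities now: v0=-1 v1=-2 v2=-1 v3=0
Collision at t=10: particles 0 and 1 swap velocities; positions: p0=-9 p1=-9 p2=-5 p3=15; velocities now: v0=-2 v1=-1 v2=-1 v3=0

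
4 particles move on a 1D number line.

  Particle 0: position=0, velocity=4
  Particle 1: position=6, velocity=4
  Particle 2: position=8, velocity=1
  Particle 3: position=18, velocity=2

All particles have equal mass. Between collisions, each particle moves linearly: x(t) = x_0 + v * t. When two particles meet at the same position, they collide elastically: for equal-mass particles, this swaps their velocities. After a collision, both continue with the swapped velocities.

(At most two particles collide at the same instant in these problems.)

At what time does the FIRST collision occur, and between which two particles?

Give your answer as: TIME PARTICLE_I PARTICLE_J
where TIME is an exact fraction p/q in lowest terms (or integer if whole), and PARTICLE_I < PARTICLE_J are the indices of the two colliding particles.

Pair (0,1): pos 0,6 vel 4,4 -> not approaching (rel speed 0 <= 0)
Pair (1,2): pos 6,8 vel 4,1 -> gap=2, closing at 3/unit, collide at t=2/3
Pair (2,3): pos 8,18 vel 1,2 -> not approaching (rel speed -1 <= 0)
Earliest collision: t=2/3 between 1 and 2

Answer: 2/3 1 2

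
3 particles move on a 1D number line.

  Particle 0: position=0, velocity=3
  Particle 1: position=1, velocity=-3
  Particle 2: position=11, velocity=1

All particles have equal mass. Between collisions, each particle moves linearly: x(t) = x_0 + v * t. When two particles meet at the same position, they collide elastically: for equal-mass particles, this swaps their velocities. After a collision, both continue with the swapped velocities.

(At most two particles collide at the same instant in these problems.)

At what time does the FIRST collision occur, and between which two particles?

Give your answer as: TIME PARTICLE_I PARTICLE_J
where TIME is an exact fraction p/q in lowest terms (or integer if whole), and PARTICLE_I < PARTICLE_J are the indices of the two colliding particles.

Pair (0,1): pos 0,1 vel 3,-3 -> gap=1, closing at 6/unit, collide at t=1/6
Pair (1,2): pos 1,11 vel -3,1 -> not approaching (rel speed -4 <= 0)
Earliest collision: t=1/6 between 0 and 1

Answer: 1/6 0 1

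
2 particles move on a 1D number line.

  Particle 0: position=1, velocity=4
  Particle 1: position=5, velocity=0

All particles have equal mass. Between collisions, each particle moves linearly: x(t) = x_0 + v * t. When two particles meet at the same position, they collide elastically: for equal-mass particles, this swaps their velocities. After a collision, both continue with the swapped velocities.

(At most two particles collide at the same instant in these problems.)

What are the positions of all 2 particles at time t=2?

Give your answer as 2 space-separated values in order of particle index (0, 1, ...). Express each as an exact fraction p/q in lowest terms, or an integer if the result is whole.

Collision at t=1: particles 0 and 1 swap velocities; positions: p0=5 p1=5; velocities now: v0=0 v1=4
Advance to t=2 (no further collisions before then); velocities: v0=0 v1=4; positions = 5 9

Answer: 5 9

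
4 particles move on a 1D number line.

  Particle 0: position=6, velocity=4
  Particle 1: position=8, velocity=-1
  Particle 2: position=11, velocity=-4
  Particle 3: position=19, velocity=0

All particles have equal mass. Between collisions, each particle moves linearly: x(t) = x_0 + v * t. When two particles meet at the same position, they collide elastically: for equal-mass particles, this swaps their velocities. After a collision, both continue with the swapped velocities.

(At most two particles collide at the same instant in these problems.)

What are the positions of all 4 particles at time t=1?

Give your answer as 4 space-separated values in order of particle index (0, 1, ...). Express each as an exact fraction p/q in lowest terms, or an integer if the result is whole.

Collision at t=2/5: particles 0 and 1 swap velocities; positions: p0=38/5 p1=38/5 p2=47/5 p3=19; velocities now: v0=-1 v1=4 v2=-4 v3=0
Collision at t=5/8: particles 1 and 2 swap velocities; positions: p0=59/8 p1=17/2 p2=17/2 p3=19; velocities now: v0=-1 v1=-4 v2=4 v3=0
Collision at t=1: particles 0 and 1 swap velocities; positions: p0=7 p1=7 p2=10 p3=19; velocities now: v0=-4 v1=-1 v2=4 v3=0
Advance to t=1 (no further collisions before then); velocities: v0=-4 v1=-1 v2=4 v3=0; positions = 7 7 10 19

Answer: 7 7 10 19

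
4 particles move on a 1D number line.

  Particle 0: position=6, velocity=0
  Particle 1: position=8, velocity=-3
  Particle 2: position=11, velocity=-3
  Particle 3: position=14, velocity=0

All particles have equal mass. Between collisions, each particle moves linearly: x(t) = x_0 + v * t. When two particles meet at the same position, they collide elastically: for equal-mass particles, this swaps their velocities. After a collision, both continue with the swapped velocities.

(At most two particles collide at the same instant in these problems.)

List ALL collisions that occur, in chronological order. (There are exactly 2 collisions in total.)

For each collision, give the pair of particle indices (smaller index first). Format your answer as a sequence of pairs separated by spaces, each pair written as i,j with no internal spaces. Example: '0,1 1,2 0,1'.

Collision at t=2/3: particles 0 and 1 swap velocities; positions: p0=6 p1=6 p2=9 p3=14; velocities now: v0=-3 v1=0 v2=-3 v3=0
Collision at t=5/3: particles 1 and 2 swap velocities; positions: p0=3 p1=6 p2=6 p3=14; velocities now: v0=-3 v1=-3 v2=0 v3=0

Answer: 0,1 1,2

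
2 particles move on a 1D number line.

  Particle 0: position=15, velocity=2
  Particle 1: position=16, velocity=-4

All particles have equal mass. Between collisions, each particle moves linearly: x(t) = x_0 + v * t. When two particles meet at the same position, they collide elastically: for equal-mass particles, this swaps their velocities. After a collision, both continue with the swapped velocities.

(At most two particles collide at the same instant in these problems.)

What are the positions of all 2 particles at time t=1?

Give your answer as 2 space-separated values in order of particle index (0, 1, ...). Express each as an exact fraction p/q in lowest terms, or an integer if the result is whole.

Collision at t=1/6: particles 0 and 1 swap velocities; positions: p0=46/3 p1=46/3; velocities now: v0=-4 v1=2
Advance to t=1 (no further collisions before then); velocities: v0=-4 v1=2; positions = 12 17

Answer: 12 17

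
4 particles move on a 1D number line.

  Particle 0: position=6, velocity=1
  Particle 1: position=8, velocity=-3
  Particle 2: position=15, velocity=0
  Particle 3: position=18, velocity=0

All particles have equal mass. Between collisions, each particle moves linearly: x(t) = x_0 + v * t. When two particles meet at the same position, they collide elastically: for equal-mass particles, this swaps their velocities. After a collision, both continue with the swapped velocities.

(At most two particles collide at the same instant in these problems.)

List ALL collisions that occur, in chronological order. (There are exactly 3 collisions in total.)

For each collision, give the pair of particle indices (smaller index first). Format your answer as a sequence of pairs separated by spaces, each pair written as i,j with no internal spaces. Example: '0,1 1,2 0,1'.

Answer: 0,1 1,2 2,3

Derivation:
Collision at t=1/2: particles 0 and 1 swap velocities; positions: p0=13/2 p1=13/2 p2=15 p3=18; velocities now: v0=-3 v1=1 v2=0 v3=0
Collision at t=9: particles 1 and 2 swap velocities; positions: p0=-19 p1=15 p2=15 p3=18; velocities now: v0=-3 v1=0 v2=1 v3=0
Collision at t=12: particles 2 and 3 swap velocities; positions: p0=-28 p1=15 p2=18 p3=18; velocities now: v0=-3 v1=0 v2=0 v3=1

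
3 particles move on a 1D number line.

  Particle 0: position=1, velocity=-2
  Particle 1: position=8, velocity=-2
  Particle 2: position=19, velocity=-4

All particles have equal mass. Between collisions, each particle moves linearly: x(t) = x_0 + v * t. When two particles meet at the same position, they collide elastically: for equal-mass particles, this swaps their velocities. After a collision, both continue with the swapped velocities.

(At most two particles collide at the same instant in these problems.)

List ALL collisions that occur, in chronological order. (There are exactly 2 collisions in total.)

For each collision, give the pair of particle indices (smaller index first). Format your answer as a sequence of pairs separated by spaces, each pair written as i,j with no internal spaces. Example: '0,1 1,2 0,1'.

Answer: 1,2 0,1

Derivation:
Collision at t=11/2: particles 1 and 2 swap velocities; positions: p0=-10 p1=-3 p2=-3; velocities now: v0=-2 v1=-4 v2=-2
Collision at t=9: particles 0 and 1 swap velocities; positions: p0=-17 p1=-17 p2=-10; velocities now: v0=-4 v1=-2 v2=-2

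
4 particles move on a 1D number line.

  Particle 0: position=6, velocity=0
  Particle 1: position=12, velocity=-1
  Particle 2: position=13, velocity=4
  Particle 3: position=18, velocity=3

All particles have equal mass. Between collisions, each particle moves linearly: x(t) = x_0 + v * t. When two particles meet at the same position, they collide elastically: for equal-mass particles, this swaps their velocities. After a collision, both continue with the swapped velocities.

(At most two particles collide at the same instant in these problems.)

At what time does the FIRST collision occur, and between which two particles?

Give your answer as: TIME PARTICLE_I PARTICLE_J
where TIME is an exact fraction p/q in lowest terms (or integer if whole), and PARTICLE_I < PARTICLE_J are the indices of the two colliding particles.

Pair (0,1): pos 6,12 vel 0,-1 -> gap=6, closing at 1/unit, collide at t=6
Pair (1,2): pos 12,13 vel -1,4 -> not approaching (rel speed -5 <= 0)
Pair (2,3): pos 13,18 vel 4,3 -> gap=5, closing at 1/unit, collide at t=5
Earliest collision: t=5 between 2 and 3

Answer: 5 2 3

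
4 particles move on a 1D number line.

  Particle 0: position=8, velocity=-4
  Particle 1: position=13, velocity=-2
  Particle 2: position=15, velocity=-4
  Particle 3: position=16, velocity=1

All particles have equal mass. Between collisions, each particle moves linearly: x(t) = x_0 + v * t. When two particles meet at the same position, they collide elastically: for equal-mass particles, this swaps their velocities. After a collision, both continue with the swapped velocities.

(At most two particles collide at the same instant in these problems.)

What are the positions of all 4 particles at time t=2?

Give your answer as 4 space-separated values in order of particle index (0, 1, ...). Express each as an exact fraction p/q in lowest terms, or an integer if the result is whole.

Answer: 0 7 9 18

Derivation:
Collision at t=1: particles 1 and 2 swap velocities; positions: p0=4 p1=11 p2=11 p3=17; velocities now: v0=-4 v1=-4 v2=-2 v3=1
Advance to t=2 (no further collisions before then); velocities: v0=-4 v1=-4 v2=-2 v3=1; positions = 0 7 9 18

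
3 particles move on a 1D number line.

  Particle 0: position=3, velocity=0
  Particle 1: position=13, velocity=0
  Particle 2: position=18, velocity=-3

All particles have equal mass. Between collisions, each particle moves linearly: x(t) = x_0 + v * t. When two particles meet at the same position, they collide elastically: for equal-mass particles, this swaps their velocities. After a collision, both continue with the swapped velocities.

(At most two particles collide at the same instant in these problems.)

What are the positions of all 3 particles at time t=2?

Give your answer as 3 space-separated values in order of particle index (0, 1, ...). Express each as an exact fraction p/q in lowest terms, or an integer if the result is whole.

Answer: 3 12 13

Derivation:
Collision at t=5/3: particles 1 and 2 swap velocities; positions: p0=3 p1=13 p2=13; velocities now: v0=0 v1=-3 v2=0
Advance to t=2 (no further collisions before then); velocities: v0=0 v1=-3 v2=0; positions = 3 12 13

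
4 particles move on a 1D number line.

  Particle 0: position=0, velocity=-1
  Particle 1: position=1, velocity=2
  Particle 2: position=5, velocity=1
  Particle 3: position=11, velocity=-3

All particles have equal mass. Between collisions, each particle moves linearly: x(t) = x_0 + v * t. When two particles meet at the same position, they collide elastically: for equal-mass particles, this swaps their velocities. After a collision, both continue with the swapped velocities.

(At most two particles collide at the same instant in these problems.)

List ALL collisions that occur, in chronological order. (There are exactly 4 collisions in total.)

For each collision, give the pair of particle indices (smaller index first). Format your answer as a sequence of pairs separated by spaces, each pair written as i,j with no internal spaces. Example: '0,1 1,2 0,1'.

Answer: 2,3 1,2 2,3 0,1

Derivation:
Collision at t=3/2: particles 2 and 3 swap velocities; positions: p0=-3/2 p1=4 p2=13/2 p3=13/2; velocities now: v0=-1 v1=2 v2=-3 v3=1
Collision at t=2: particles 1 and 2 swap velocities; positions: p0=-2 p1=5 p2=5 p3=7; velocities now: v0=-1 v1=-3 v2=2 v3=1
Collision at t=4: particles 2 and 3 swap velocities; positions: p0=-4 p1=-1 p2=9 p3=9; velocities now: v0=-1 v1=-3 v2=1 v3=2
Collision at t=11/2: particles 0 and 1 swap velocities; positions: p0=-11/2 p1=-11/2 p2=21/2 p3=12; velocities now: v0=-3 v1=-1 v2=1 v3=2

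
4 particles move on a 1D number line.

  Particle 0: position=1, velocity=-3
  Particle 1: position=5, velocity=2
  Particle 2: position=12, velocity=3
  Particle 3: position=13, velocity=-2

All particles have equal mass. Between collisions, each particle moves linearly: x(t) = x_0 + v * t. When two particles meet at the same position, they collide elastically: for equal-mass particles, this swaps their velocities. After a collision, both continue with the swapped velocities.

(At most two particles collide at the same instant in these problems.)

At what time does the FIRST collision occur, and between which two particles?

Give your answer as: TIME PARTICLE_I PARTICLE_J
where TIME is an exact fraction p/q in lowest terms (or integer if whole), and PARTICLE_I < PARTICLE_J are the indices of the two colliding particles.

Pair (0,1): pos 1,5 vel -3,2 -> not approaching (rel speed -5 <= 0)
Pair (1,2): pos 5,12 vel 2,3 -> not approaching (rel speed -1 <= 0)
Pair (2,3): pos 12,13 vel 3,-2 -> gap=1, closing at 5/unit, collide at t=1/5
Earliest collision: t=1/5 between 2 and 3

Answer: 1/5 2 3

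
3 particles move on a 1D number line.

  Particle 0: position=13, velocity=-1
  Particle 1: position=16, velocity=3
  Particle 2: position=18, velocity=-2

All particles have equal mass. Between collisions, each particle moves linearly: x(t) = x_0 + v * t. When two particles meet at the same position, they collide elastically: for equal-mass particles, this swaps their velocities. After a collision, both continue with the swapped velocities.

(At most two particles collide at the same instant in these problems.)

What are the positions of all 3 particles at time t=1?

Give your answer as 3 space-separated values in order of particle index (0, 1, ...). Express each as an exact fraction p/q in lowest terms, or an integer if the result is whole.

Answer: 12 16 19

Derivation:
Collision at t=2/5: particles 1 and 2 swap velocities; positions: p0=63/5 p1=86/5 p2=86/5; velocities now: v0=-1 v1=-2 v2=3
Advance to t=1 (no further collisions before then); velocities: v0=-1 v1=-2 v2=3; positions = 12 16 19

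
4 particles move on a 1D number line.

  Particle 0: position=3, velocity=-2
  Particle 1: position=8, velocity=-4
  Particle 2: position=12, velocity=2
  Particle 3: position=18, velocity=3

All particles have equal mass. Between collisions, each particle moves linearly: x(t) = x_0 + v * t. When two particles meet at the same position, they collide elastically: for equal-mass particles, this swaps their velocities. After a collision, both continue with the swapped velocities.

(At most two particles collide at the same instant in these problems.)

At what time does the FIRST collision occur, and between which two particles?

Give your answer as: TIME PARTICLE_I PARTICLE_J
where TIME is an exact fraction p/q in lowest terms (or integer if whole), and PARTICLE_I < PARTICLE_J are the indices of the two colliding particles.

Answer: 5/2 0 1

Derivation:
Pair (0,1): pos 3,8 vel -2,-4 -> gap=5, closing at 2/unit, collide at t=5/2
Pair (1,2): pos 8,12 vel -4,2 -> not approaching (rel speed -6 <= 0)
Pair (2,3): pos 12,18 vel 2,3 -> not approaching (rel speed -1 <= 0)
Earliest collision: t=5/2 between 0 and 1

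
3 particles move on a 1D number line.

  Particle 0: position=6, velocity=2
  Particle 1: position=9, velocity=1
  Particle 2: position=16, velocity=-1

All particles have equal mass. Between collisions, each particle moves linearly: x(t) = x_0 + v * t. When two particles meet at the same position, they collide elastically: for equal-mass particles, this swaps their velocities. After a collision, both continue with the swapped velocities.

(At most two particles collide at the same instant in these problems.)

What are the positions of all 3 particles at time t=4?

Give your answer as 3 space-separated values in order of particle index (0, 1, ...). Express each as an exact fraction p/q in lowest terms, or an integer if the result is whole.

Collision at t=3: particles 0 and 1 swap velocities; positions: p0=12 p1=12 p2=13; velocities now: v0=1 v1=2 v2=-1
Collision at t=10/3: particles 1 and 2 swap velocities; positions: p0=37/3 p1=38/3 p2=38/3; velocities now: v0=1 v1=-1 v2=2
Collision at t=7/2: particles 0 and 1 swap velocities; positions: p0=25/2 p1=25/2 p2=13; velocities now: v0=-1 v1=1 v2=2
Advance to t=4 (no further collisions before then); velocities: v0=-1 v1=1 v2=2; positions = 12 13 14

Answer: 12 13 14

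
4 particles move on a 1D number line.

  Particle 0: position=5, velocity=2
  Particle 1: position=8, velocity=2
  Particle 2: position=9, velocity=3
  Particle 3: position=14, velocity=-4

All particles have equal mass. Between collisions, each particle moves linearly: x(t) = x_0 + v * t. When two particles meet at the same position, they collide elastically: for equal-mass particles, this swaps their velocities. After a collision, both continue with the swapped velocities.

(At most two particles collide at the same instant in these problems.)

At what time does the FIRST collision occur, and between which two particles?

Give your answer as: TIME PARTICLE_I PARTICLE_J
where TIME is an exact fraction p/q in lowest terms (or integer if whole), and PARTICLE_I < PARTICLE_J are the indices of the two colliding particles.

Answer: 5/7 2 3

Derivation:
Pair (0,1): pos 5,8 vel 2,2 -> not approaching (rel speed 0 <= 0)
Pair (1,2): pos 8,9 vel 2,3 -> not approaching (rel speed -1 <= 0)
Pair (2,3): pos 9,14 vel 3,-4 -> gap=5, closing at 7/unit, collide at t=5/7
Earliest collision: t=5/7 between 2 and 3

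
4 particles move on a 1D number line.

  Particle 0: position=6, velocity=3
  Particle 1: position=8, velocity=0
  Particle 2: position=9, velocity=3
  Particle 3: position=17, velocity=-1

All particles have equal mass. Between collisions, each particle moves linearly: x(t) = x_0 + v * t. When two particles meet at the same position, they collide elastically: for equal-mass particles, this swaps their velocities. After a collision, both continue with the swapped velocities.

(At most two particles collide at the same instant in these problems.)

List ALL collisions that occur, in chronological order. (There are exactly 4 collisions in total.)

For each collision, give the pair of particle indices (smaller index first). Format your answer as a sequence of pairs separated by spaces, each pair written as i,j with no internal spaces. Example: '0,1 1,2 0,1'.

Answer: 0,1 2,3 1,2 0,1

Derivation:
Collision at t=2/3: particles 0 and 1 swap velocities; positions: p0=8 p1=8 p2=11 p3=49/3; velocities now: v0=0 v1=3 v2=3 v3=-1
Collision at t=2: particles 2 and 3 swap velocities; positions: p0=8 p1=12 p2=15 p3=15; velocities now: v0=0 v1=3 v2=-1 v3=3
Collision at t=11/4: particles 1 and 2 swap velocities; positions: p0=8 p1=57/4 p2=57/4 p3=69/4; velocities now: v0=0 v1=-1 v2=3 v3=3
Collision at t=9: particles 0 and 1 swap velocities; positions: p0=8 p1=8 p2=33 p3=36; velocities now: v0=-1 v1=0 v2=3 v3=3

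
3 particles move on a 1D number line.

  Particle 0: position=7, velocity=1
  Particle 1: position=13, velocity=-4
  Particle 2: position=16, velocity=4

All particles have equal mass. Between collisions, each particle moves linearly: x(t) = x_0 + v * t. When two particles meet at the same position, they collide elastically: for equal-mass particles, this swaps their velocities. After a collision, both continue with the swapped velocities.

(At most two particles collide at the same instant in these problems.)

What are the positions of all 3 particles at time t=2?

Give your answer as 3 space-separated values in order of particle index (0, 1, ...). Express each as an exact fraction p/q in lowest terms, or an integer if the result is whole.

Collision at t=6/5: particles 0 and 1 swap velocities; positions: p0=41/5 p1=41/5 p2=104/5; velocities now: v0=-4 v1=1 v2=4
Advance to t=2 (no further collisions before then); velocities: v0=-4 v1=1 v2=4; positions = 5 9 24

Answer: 5 9 24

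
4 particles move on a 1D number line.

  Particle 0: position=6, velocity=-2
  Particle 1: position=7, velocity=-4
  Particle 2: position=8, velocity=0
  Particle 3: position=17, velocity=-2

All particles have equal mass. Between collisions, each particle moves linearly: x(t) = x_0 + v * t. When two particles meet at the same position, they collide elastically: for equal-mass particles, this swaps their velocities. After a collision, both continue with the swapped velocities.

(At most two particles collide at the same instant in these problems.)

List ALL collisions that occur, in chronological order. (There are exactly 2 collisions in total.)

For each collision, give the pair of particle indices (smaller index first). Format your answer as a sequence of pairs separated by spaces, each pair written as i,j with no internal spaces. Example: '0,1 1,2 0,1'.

Collision at t=1/2: particles 0 and 1 swap velocities; positions: p0=5 p1=5 p2=8 p3=16; velocities now: v0=-4 v1=-2 v2=0 v3=-2
Collision at t=9/2: particles 2 and 3 swap velocities; positions: p0=-11 p1=-3 p2=8 p3=8; velocities now: v0=-4 v1=-2 v2=-2 v3=0

Answer: 0,1 2,3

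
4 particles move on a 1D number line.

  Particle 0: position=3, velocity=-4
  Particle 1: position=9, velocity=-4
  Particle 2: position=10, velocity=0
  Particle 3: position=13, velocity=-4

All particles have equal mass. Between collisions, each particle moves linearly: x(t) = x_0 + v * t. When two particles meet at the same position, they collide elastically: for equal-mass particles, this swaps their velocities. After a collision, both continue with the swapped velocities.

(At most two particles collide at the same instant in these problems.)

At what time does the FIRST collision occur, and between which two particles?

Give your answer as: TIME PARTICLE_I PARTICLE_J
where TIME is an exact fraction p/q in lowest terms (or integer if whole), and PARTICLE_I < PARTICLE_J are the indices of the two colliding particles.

Pair (0,1): pos 3,9 vel -4,-4 -> not approaching (rel speed 0 <= 0)
Pair (1,2): pos 9,10 vel -4,0 -> not approaching (rel speed -4 <= 0)
Pair (2,3): pos 10,13 vel 0,-4 -> gap=3, closing at 4/unit, collide at t=3/4
Earliest collision: t=3/4 between 2 and 3

Answer: 3/4 2 3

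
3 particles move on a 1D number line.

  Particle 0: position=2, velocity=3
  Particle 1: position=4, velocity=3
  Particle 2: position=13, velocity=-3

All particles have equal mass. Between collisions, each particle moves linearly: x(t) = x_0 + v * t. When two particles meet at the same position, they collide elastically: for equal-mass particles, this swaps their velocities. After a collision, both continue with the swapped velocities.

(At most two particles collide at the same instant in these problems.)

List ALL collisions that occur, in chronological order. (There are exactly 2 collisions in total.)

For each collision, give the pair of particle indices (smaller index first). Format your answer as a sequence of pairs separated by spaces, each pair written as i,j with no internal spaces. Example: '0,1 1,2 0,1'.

Answer: 1,2 0,1

Derivation:
Collision at t=3/2: particles 1 and 2 swap velocities; positions: p0=13/2 p1=17/2 p2=17/2; velocities now: v0=3 v1=-3 v2=3
Collision at t=11/6: particles 0 and 1 swap velocities; positions: p0=15/2 p1=15/2 p2=19/2; velocities now: v0=-3 v1=3 v2=3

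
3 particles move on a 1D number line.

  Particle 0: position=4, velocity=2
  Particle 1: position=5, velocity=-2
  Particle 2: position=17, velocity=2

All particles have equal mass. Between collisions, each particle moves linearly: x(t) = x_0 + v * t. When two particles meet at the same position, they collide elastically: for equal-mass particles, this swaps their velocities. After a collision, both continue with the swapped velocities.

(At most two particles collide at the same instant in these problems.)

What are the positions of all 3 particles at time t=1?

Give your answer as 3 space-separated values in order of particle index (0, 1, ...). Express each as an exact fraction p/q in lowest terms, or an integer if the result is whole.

Collision at t=1/4: particles 0 and 1 swap velocities; positions: p0=9/2 p1=9/2 p2=35/2; velocities now: v0=-2 v1=2 v2=2
Advance to t=1 (no further collisions before then); velocities: v0=-2 v1=2 v2=2; positions = 3 6 19

Answer: 3 6 19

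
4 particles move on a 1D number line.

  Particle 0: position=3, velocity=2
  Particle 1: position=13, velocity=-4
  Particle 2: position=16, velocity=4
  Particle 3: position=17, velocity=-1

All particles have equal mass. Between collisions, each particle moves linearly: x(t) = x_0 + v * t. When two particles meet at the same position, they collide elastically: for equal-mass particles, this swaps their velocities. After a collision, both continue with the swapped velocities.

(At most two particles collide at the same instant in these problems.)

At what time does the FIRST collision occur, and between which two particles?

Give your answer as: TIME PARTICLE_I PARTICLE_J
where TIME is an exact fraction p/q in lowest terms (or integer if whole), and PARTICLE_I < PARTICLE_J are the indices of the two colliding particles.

Pair (0,1): pos 3,13 vel 2,-4 -> gap=10, closing at 6/unit, collide at t=5/3
Pair (1,2): pos 13,16 vel -4,4 -> not approaching (rel speed -8 <= 0)
Pair (2,3): pos 16,17 vel 4,-1 -> gap=1, closing at 5/unit, collide at t=1/5
Earliest collision: t=1/5 between 2 and 3

Answer: 1/5 2 3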